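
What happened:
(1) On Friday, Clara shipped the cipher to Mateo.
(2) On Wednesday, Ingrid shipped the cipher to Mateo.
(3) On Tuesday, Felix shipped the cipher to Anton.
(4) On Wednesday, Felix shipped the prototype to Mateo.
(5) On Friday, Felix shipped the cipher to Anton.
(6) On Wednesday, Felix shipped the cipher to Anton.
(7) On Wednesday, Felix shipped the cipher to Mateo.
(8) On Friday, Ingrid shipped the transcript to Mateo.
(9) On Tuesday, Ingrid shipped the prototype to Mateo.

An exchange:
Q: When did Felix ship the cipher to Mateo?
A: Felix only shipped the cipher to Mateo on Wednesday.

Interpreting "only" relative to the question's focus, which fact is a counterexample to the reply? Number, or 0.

0

Answering "When did ...?" puts focus on the setting — here, "on Wednesday".
So "only" ranges over settings; the rest (agent = Felix, thing = the cipher, recipient = Mateo) is presupposed.
No listed fact shares that background with another setting. Nothing contradicts the reply.
(Fact (4) would refute a reading with focus on the thing — but that is not what the question asks.)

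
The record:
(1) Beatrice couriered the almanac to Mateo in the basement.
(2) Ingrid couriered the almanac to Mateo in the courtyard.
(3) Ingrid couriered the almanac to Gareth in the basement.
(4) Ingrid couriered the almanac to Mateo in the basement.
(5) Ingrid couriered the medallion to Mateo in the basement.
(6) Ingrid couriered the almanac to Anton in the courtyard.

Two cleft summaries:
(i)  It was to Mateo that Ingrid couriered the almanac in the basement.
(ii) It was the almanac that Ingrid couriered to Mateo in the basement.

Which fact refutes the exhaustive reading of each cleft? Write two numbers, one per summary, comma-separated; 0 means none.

3, 5

(i): focus "Mateo". Looking for same agent, thing, setting (Ingrid / the almanac / in the basement) with some other recipient — fact (3) has Gareth there. Refuted.
(ii): focus "the almanac". Looking for same agent, recipient, setting (Ingrid / Mateo / in the basement) with some other thing — fact (5) has the medallion there. Refuted.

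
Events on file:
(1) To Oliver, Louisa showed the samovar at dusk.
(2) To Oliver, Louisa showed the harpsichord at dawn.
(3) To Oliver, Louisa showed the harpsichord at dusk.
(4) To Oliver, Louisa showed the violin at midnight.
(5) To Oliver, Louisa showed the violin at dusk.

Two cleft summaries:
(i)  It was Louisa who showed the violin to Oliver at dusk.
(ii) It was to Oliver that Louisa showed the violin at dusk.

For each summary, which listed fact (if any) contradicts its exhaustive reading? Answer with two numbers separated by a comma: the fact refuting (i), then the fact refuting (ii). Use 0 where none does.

0, 0

Summary (i) focuses "Louisa" (the agent); background same thing, recipient, setting (the violin / Oliver / at dusk). No fact matches that background with a different agent, so 0.
Summary (ii) focuses "Oliver" (the recipient); background same agent, thing, setting (Louisa / the violin / at dusk). No fact matches that background with a different recipient, so 0.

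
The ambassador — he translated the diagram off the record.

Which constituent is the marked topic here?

The construction explicitly marks "the ambassador" as what the sentence is about — the topic.
The remainder of the clause is the comment (what is said about the topic).

the ambassador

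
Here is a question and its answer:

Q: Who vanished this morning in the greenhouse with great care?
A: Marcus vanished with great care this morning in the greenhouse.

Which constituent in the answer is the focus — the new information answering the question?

The wh-word "who" asks about the subject (agent).
In the answer, "this morning", "in the greenhouse" and "with great care" are given — repeated from the question.
The constituent filling the subject (agent) gap is "Marcus"; that is the focus and would carry nuclear stress.

Marcus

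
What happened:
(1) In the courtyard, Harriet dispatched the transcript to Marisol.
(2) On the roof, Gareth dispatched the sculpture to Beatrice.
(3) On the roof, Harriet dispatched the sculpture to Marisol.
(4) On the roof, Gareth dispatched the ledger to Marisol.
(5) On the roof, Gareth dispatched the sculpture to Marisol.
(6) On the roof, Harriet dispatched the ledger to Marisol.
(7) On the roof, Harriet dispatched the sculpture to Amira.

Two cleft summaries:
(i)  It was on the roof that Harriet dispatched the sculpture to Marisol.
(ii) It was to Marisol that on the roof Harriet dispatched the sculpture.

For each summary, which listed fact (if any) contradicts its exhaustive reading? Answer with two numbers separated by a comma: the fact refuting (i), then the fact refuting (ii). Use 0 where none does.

(i): focus "on the roof". No fact shares Harriet as agent and the sculpture as thing and Marisol as recipient with a different setting. 0.
(ii): focus "Marisol". Looking for Harriet as agent and the sculpture as thing and on the roof as setting with some other recipient — fact (7) has Amira there. Refuted.

0, 7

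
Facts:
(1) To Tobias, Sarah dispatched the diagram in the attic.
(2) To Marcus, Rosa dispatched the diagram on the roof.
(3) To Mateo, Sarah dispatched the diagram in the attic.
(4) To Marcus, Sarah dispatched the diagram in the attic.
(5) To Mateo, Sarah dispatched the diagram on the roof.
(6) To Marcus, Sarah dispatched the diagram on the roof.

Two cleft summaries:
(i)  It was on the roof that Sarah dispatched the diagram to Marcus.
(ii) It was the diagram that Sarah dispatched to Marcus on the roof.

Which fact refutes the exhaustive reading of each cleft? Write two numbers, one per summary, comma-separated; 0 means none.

4, 0

(i): focus "on the roof". Looking for agent = Sarah, thing = the diagram, recipient = Marcus with some other setting — fact (4) has in the attic there. Refuted.
(ii): focus "the diagram". No fact shares agent = Sarah, recipient = Marcus, setting = on the roof with a different thing. 0.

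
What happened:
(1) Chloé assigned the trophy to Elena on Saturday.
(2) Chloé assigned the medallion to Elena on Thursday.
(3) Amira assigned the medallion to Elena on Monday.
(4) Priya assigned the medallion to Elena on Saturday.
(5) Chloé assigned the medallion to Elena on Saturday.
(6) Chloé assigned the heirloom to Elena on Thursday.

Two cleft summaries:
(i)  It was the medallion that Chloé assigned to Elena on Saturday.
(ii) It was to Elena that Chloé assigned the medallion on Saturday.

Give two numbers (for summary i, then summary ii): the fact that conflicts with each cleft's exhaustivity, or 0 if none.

1, 0

Summary (i) focuses "the medallion" (the thing); background same agent, recipient, setting (Chloé / Elena / on Saturday). Fact (1) matches that background with thing = the trophy — refutes (i).
Summary (ii) focuses "Elena" (the recipient); background same agent, thing, setting (Chloé / the medallion / on Saturday). No fact matches that background with a different recipient, so 0.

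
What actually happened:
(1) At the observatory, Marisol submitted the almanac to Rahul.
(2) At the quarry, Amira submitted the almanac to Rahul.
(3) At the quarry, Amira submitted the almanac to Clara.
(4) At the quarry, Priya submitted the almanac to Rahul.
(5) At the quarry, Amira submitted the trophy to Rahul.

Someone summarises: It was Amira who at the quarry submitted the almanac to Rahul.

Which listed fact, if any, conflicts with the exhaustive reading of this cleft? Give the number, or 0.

4

Focus of the cleft: "Amira" (the agent). Presupposed background: thing = the almanac, recipient = Rahul, setting = at the quarry.
The exhaustive reading says no other agent fits that background.
Fact (4) shares the background but with agent = Priya; exhaustivity is violated.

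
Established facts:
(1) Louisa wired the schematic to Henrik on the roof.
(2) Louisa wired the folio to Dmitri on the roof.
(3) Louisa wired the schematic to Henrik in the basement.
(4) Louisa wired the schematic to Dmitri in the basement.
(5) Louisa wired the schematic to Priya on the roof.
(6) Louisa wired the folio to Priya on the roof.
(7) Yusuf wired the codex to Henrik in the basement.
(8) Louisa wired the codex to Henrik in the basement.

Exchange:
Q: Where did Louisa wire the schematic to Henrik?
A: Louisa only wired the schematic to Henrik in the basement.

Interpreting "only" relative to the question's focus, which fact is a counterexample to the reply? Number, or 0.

The question "Where did ...?" targets the setting, so in the reply the focus falls on "in the basement".
"Only" then excludes alternative settings while the background — same agent, thing, recipient (Louisa / the schematic / Henrik) — is held fixed.
Fact (1) keeps same agent, thing, recipient (Louisa / the schematic / Henrik) but has setting = on the roof; that refutes the reply.
(Fact (4) would refute a reading with focus on the recipient — but that is not what the question asks.)

1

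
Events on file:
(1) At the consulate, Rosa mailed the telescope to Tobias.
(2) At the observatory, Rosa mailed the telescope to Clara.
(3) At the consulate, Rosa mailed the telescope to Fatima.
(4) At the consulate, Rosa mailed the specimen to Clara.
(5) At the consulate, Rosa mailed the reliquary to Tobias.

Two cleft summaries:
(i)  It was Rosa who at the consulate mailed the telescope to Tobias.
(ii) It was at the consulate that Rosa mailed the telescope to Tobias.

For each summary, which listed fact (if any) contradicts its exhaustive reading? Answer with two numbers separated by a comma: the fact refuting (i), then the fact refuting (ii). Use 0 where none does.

0, 0

(i): focus "Rosa". No fact shares same thing, recipient, setting (the telescope / Tobias / at the consulate) with a different agent. 0.
(ii): focus "at the consulate". No fact shares same agent, thing, recipient (Rosa / the telescope / Tobias) with a different setting. 0.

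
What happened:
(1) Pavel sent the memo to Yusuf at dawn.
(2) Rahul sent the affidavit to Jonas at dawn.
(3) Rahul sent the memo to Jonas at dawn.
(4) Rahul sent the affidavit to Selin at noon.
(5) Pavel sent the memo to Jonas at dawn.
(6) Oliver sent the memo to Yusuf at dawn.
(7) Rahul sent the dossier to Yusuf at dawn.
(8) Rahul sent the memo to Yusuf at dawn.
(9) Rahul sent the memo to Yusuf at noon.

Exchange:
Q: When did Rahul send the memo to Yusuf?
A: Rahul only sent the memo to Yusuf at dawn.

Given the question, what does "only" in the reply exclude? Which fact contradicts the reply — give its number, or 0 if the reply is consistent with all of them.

9

The question "When did ...?" targets the setting, so in the reply the focus falls on "at dawn".
So "only" ranges over settings; the rest (same agent, thing, recipient (Rahul / the memo / Yusuf)) is presupposed.
Fact (9) shares the background with a different setting (at noon) — counterexample.
(Fact (7) would refute a reading with focus on the thing — but that is not what the question asks.)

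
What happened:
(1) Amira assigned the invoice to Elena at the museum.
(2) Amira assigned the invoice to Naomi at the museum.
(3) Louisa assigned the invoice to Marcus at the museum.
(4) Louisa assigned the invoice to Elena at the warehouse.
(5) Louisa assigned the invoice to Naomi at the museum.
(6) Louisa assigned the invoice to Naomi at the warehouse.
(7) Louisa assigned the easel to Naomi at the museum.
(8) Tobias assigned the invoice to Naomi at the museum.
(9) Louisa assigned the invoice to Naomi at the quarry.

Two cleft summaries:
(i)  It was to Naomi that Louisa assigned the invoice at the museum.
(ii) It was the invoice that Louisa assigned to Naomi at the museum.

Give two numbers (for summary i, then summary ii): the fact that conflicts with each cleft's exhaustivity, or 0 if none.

3, 7

Summary (i) focuses "Naomi" (the recipient); background Louisa as agent and the invoice as thing and at the museum as setting. Fact (3) matches that background with recipient = Marcus — refutes (i).
Summary (ii) focuses "the invoice" (the thing); background Louisa as agent and Naomi as recipient and at the museum as setting. Fact (7) matches that background with thing = the easel — refutes (ii).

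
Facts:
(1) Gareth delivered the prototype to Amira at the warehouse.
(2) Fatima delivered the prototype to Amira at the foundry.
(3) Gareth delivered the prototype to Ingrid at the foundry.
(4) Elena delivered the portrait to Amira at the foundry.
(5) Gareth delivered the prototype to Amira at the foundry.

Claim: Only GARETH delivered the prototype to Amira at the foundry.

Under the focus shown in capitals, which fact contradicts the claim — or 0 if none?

2

The capitals mark "Gareth" as focus. So "only" rules out other agents, with the rest (thing = the prototype, recipient = Amira, setting = at the foundry) as background.
Fact (2) matches on thing = the prototype, recipient = Amira, setting = at the foundry, but has agent = Fatima instead. That refutes the claim.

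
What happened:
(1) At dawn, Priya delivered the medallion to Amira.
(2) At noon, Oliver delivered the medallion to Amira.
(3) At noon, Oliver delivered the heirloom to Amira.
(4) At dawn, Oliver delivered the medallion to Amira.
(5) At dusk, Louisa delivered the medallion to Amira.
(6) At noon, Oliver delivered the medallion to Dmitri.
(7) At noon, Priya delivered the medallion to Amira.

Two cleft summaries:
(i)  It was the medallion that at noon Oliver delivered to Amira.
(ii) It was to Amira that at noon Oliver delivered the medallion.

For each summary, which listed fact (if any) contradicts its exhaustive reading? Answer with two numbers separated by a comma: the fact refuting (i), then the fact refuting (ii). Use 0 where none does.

(i): focus "the medallion". Looking for agent = Oliver, recipient = Amira, setting = at noon with some other thing — fact (3) has the heirloom there. Refuted.
(ii): focus "Amira". Looking for agent = Oliver, thing = the medallion, setting = at noon with some other recipient — fact (6) has Dmitri there. Refuted.

3, 6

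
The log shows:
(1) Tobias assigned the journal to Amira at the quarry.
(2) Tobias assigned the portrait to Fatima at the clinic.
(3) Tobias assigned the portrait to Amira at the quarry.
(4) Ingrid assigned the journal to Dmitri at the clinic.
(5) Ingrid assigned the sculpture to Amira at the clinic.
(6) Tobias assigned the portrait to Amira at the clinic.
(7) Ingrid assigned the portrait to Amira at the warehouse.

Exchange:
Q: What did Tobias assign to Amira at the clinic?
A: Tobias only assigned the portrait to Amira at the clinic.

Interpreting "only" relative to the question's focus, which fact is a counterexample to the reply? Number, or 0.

0

Answering "What did ...?" puts focus on the thing — here, "the portrait".
So "only" ranges over things; the rest (agent = Tobias, recipient = Amira, setting = at the clinic) is presupposed.
No fact keeps agent = Tobias, recipient = Amira, setting = at the clinic while changing the thing; every other fact differs on something backgrounded. The reply stands.
(Fact (3) would refute a reading with focus on the setting — but that is not what the question asks.)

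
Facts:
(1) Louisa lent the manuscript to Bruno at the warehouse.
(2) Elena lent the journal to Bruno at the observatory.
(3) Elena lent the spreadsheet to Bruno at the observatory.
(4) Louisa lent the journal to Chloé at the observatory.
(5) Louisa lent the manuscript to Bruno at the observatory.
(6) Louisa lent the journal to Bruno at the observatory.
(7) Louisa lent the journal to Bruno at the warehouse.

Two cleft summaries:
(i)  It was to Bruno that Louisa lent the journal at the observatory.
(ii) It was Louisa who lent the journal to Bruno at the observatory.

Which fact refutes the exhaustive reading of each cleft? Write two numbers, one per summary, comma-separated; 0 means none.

Summary (i) focuses "Bruno" (the recipient); background agent = Louisa, thing = the journal, setting = at the observatory. Fact (4) matches that background with recipient = Chloé — refutes (i).
Summary (ii) focuses "Louisa" (the agent); background thing = the journal, recipient = Bruno, setting = at the observatory. Fact (2) matches that background with agent = Elena — refutes (ii).

4, 2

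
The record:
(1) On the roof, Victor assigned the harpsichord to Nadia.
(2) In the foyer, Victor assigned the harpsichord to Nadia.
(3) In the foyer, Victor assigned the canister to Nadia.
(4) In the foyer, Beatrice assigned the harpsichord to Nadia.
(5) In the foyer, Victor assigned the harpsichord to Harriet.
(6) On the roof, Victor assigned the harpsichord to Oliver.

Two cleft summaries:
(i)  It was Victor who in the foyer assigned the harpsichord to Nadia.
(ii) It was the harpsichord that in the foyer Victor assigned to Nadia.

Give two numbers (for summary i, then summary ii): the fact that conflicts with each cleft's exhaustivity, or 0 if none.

4, 3

(i): focus "Victor". Looking for the harpsichord as thing and Nadia as recipient and in the foyer as setting with some other agent — fact (4) has Beatrice there. Refuted.
(ii): focus "the harpsichord". Looking for Victor as agent and Nadia as recipient and in the foyer as setting with some other thing — fact (3) has the canister there. Refuted.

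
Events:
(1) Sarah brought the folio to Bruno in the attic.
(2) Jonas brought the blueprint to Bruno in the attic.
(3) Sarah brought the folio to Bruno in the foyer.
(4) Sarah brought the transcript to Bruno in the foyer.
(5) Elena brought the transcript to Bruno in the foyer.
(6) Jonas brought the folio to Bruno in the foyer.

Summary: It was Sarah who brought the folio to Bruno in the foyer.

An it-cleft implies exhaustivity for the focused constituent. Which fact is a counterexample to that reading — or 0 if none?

The cleft puts "Sarah" in focus and presupposes the open proposition with thing = the folio, recipient = Bruno, setting = in the foyer.
The exhaustive reading says no other agent fits that background.
But fact (6) also has thing = the folio, recipient = Bruno, setting = in the foyer, with agent = Jonas — so the exhaustive reading fails.

6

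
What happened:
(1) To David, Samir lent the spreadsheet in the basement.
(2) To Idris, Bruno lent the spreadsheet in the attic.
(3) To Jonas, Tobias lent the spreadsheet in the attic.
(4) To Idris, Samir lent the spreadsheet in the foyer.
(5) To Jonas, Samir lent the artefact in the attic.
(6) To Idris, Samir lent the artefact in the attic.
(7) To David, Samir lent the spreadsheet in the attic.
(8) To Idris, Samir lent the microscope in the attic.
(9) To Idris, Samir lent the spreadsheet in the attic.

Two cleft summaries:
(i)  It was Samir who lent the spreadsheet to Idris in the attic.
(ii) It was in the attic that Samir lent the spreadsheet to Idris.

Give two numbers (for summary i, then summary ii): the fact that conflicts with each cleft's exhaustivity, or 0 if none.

Summary (i) focuses "Samir" (the agent); background same thing, recipient, setting (the spreadsheet / Idris / in the attic). Fact (2) matches that background with agent = Bruno — refutes (i).
Summary (ii) focuses "in the attic" (the setting); background same agent, thing, recipient (Samir / the spreadsheet / Idris). Fact (4) matches that background with setting = in the foyer — refutes (ii).

2, 4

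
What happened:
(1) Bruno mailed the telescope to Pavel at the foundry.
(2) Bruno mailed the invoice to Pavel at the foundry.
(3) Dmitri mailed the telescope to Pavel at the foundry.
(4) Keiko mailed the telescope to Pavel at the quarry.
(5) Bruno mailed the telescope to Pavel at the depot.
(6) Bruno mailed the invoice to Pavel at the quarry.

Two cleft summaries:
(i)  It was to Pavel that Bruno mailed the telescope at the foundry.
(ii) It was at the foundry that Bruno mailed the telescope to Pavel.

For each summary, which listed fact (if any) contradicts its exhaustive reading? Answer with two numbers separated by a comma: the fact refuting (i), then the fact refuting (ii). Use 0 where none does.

Summary (i) focuses "Pavel" (the recipient); background agent = Bruno, thing = the telescope, setting = at the foundry. No fact matches that background with a different recipient, so 0.
Summary (ii) focuses "at the foundry" (the setting); background agent = Bruno, thing = the telescope, recipient = Pavel. Fact (5) matches that background with setting = at the depot — refutes (ii).

0, 5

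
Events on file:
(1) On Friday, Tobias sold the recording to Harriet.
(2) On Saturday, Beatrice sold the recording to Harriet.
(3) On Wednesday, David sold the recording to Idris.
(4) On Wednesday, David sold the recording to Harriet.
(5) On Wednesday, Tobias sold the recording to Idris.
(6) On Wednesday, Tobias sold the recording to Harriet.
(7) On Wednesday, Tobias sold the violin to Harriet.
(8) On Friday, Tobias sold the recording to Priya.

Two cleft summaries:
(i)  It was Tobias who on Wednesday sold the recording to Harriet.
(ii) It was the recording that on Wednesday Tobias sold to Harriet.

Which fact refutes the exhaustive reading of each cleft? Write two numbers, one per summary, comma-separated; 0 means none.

Summary (i) focuses "Tobias" (the agent); background thing = the recording, recipient = Harriet, setting = on Wednesday. Fact (4) matches that background with agent = David — refutes (i).
Summary (ii) focuses "the recording" (the thing); background agent = Tobias, recipient = Harriet, setting = on Wednesday. Fact (7) matches that background with thing = the violin — refutes (ii).

4, 7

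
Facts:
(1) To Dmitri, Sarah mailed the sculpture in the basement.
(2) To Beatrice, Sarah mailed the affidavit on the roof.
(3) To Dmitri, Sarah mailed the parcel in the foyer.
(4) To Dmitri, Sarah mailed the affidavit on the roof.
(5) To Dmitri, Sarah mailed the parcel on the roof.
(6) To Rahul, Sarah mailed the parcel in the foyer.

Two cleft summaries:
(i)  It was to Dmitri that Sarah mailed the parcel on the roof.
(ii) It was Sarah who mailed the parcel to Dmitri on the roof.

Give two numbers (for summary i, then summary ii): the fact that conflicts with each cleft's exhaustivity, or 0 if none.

0, 0

Summary (i) focuses "Dmitri" (the recipient); background same agent, thing, setting (Sarah / the parcel / on the roof). No fact matches that background with a different recipient, so 0.
Summary (ii) focuses "Sarah" (the agent); background same thing, recipient, setting (the parcel / Dmitri / on the roof). No fact matches that background with a different agent, so 0.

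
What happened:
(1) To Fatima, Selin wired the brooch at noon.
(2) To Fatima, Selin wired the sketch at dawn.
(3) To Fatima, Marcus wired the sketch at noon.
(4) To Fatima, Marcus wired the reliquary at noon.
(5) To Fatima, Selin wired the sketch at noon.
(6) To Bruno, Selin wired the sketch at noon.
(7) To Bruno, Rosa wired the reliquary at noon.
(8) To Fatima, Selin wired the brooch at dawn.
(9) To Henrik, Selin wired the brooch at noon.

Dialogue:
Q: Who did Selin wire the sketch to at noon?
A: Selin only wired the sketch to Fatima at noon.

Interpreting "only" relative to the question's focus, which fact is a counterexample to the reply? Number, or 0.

6

The question "Who did ... to ...?" targets the recipient, so in the reply the focus falls on "Fatima".
"Only" then excludes alternative recipients while the background — agent = Selin, thing = the sketch, setting = at noon — is held fixed.
Fact (6) shares the background with a different recipient (Bruno) — counterexample.
(Fact (2) would refute a reading with focus on the setting — but that is not what the question asks.)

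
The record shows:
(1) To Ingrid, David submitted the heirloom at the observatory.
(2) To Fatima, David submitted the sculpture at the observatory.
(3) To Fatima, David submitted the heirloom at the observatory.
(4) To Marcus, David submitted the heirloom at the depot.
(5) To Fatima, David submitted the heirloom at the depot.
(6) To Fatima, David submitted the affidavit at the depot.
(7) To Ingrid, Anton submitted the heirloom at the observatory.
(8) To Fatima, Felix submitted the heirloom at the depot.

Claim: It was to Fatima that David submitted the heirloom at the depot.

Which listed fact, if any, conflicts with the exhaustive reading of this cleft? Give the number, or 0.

4

Focus of the cleft: "Fatima" (the recipient). Presupposed background: agent = David, thing = the heirloom, setting = at the depot.
Exhaustivity: Fatima is the only recipient satisfying that background.
But fact (4) also has agent = David, thing = the heirloom, setting = at the depot, with recipient = Marcus — so the exhaustive reading fails.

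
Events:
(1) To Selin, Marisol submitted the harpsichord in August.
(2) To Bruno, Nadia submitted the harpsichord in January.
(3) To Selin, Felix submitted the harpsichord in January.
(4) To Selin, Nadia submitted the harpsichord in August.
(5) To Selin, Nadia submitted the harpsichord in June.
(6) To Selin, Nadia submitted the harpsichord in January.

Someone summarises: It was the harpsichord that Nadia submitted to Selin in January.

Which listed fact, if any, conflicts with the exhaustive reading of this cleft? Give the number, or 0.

The cleft puts "the harpsichord" in focus and presupposes the open proposition with same agent, recipient, setting (Nadia / Selin / in January).
The exhaustive reading says no other thing fits that background.
No listed fact matches the background with a different thing. Exhaustivity holds.

0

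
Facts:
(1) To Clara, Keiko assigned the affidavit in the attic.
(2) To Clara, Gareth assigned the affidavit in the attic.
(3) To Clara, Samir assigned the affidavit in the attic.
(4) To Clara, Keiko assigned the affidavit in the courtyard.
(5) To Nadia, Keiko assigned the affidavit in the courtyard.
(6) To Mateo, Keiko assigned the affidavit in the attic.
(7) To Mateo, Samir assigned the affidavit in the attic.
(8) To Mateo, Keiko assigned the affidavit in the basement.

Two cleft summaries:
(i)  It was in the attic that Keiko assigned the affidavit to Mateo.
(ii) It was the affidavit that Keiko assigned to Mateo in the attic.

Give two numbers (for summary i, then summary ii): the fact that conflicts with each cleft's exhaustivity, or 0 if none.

8, 0

Summary (i) focuses "in the attic" (the setting); background agent = Keiko, thing = the affidavit, recipient = Mateo. Fact (8) matches that background with setting = in the basement — refutes (i).
Summary (ii) focuses "the affidavit" (the thing); background agent = Keiko, recipient = Mateo, setting = in the attic. No fact matches that background with a different thing, so 0.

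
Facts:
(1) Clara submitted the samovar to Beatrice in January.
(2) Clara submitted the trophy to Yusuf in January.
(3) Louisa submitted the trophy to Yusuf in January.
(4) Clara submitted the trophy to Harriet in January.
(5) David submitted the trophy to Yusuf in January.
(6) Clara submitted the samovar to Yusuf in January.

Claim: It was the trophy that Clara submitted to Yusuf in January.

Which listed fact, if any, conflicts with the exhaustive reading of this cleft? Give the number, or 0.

Focus of the cleft: "the trophy" (the thing). Presupposed background: same agent, recipient, setting (Clara / Yusuf / in January).
Exhaustivity: the trophy is the only thing satisfying that background.
Fact (6) shares the background but with thing = the samovar; exhaustivity is violated.

6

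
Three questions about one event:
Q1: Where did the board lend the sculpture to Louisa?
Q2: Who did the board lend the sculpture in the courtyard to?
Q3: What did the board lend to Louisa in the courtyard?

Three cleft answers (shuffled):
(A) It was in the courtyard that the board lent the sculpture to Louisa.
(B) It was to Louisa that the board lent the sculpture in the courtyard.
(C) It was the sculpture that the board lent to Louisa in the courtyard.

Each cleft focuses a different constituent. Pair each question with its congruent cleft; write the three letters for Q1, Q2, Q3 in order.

ABC

Q1 asks about the location; cleft (A) focuses "in the courtyard", which is the location — so Q1 → A.
Q2 asks about the recipient; cleft (B) focuses "to Louisa", which is the recipient — so Q2 → B.
Q3 asks about the direct object; cleft (C) focuses "the sculpture", which is the direct object — so Q3 → C.
Mapping: Q1→A, Q2→B, Q3→C.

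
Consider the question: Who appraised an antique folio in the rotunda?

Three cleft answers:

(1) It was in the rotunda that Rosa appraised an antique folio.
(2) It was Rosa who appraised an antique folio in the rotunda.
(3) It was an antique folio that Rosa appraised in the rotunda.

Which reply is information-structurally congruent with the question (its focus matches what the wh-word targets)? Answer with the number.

2

The question word "who" targets the subject (agent).
Option (1) clefts "in the rotunda" — the location, not what was asked.
Option (2) clefts "Rosa" — that matches what the question asks about.
Option (3) clefts "an antique folio" — the direct object, not what was asked.
So the congruent reply is (2).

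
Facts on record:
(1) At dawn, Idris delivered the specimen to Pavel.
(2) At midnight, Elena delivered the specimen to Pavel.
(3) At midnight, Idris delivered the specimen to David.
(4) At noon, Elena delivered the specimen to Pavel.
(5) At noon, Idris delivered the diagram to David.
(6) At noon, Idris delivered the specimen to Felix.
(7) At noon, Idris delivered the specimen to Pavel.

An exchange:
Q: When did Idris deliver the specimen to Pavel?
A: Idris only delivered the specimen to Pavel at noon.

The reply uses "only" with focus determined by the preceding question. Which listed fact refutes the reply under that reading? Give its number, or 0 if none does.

Answering "When did ...?" puts focus on the setting — here, "at noon".
So "only" ranges over settings; the rest (Idris as agent and the specimen as thing and Pavel as recipient) is presupposed.
Fact (1) shares the background with a different setting (at dawn) — counterexample.
(Fact (6) would refute a reading with focus on the recipient — but that is not what the question asks.)

1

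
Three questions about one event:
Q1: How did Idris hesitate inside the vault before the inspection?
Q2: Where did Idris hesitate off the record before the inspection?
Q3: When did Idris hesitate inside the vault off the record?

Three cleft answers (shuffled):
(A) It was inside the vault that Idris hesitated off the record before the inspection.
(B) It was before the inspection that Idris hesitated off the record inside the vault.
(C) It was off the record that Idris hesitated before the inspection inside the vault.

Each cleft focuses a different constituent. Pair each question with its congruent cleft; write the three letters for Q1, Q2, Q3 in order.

CAB

Q1 asks about the manner; cleft (C) focuses "off the record", which is the manner — so Q1 → C.
Q2 asks about the location; cleft (A) focuses "inside the vault", which is the location — so Q2 → A.
Q3 asks about the time; cleft (B) focuses "before the inspection", which is the time — so Q3 → B.
Mapping: Q1→C, Q2→A, Q3→B.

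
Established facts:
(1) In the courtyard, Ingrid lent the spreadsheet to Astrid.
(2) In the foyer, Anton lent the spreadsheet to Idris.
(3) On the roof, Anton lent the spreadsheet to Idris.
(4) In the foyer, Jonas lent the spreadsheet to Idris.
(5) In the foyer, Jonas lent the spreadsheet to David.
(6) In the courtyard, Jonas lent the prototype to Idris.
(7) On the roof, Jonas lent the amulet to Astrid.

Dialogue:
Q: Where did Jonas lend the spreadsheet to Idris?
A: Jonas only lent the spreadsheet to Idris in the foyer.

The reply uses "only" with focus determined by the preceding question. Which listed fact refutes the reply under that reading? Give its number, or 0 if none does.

Answering "Where did ...?" puts focus on the setting — here, "in the foyer".
So "only" ranges over settings; the rest (agent = Jonas, thing = the spreadsheet, recipient = Idris) is presupposed.
No listed fact shares that background with another setting. Nothing contradicts the reply.
(Fact (5) would refute a reading with focus on the recipient — but that is not what the question asks.)

0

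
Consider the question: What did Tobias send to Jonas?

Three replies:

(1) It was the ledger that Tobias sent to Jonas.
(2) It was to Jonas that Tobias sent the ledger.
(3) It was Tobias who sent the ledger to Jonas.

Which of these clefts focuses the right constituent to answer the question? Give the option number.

The question word "what" targets the direct object.
Option (1) clefts "the ledger" — that matches what the question asks about.
Option (2) clefts "to Jonas" — the recipient, not what was asked.
Option (3) clefts "Tobias" — the subject (agent), not what was asked.
So the congruent reply is (1).

1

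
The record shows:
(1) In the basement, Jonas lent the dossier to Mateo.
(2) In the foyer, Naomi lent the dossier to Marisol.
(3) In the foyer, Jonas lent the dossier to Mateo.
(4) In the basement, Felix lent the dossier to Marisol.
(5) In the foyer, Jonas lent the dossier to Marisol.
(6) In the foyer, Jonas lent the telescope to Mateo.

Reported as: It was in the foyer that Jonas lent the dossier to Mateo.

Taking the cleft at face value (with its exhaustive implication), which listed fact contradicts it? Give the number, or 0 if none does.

Focus of the cleft: "in the foyer" (the setting). Presupposed background: Jonas as agent and the dossier as thing and Mateo as recipient.
Exhaustivity: in the foyer is the only setting satisfying that background.
But fact (1) also has Jonas as agent and the dossier as thing and Mateo as recipient, with setting = in the basement — so the exhaustive reading fails.

1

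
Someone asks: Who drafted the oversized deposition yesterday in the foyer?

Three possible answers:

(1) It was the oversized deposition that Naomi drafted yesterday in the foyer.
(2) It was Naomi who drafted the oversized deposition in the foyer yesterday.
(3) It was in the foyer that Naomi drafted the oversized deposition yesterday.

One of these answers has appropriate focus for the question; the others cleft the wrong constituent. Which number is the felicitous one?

The question word "who" targets the subject (agent).
Option (1) clefts "the oversized deposition" — the direct object, not what was asked.
Option (2) clefts "Naomi" — that matches what the question asks about.
Option (3) clefts "in the foyer" — the location, not what was asked.
So the congruent reply is (2).

2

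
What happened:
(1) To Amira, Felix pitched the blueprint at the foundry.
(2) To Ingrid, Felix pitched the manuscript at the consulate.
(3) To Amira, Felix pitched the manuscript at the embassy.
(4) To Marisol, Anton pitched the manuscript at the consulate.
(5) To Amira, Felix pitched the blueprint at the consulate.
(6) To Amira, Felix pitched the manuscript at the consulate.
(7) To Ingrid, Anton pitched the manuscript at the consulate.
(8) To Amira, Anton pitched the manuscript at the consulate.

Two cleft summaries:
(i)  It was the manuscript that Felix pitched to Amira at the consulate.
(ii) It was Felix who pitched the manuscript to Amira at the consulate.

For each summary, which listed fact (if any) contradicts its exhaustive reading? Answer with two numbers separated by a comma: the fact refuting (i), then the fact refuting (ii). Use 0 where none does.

5, 8

(i): focus "the manuscript". Looking for same agent, recipient, setting (Felix / Amira / at the consulate) with some other thing — fact (5) has the blueprint there. Refuted.
(ii): focus "Felix". Looking for same thing, recipient, setting (the manuscript / Amira / at the consulate) with some other agent — fact (8) has Anton there. Refuted.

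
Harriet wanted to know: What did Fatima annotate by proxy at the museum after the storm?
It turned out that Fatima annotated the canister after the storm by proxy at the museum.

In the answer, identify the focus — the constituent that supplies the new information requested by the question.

the canister

The wh-word "what" asks about the direct object.
In the answer, "Fatima", "after the storm", "at the museum" and "by proxy" are given — repeated from the question.
The constituent filling the direct object gap is "the canister"; that is the focus and would carry nuclear stress.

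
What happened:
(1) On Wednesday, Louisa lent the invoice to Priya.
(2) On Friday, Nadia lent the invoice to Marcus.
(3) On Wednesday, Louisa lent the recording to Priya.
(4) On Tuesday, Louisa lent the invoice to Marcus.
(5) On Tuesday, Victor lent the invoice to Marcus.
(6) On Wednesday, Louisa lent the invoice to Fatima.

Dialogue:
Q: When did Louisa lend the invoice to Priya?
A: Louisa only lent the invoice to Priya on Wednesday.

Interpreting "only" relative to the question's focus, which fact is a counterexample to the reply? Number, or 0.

The question "When did ...?" targets the setting, so in the reply the focus falls on "on Wednesday".
So "only" ranges over settings; the rest (same agent, thing, recipient (Louisa / the invoice / Priya)) is presupposed.
No listed fact shares that background with another setting. Nothing contradicts the reply.
(Fact (3) would refute a reading with focus on the thing — but that is not what the question asks.)

0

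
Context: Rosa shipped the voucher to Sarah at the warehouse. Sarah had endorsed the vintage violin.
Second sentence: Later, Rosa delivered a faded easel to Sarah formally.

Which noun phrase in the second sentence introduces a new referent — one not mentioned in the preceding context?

"Rosa" and "Sarah" in the second sentence are given — already mentioned in the context.
"a faded easel" has no antecedent in the context; it is discourse-new (the indefinite article also signals a new referent).

a faded easel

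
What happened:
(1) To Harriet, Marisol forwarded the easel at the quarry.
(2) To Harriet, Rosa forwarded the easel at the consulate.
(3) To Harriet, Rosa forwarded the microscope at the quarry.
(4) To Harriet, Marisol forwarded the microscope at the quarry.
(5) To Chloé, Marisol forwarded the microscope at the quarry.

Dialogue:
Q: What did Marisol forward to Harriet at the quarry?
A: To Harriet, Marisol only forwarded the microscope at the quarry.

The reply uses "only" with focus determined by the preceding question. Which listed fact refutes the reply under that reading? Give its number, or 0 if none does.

1

The question "What did ...?" targets the thing, so in the reply the focus falls on "the microscope".
"Only" then excludes alternative things while the background — agent = Marisol, recipient = Harriet, setting = at the quarry — is held fixed.
Fact (1) keeps agent = Marisol, recipient = Harriet, setting = at the quarry but has thing = the easel; that refutes the reply.
(Fact (5) would refute a reading with focus on the recipient — but that is not what the question asks.)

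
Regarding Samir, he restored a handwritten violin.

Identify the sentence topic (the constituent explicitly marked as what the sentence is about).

Samir

The construction explicitly marks "Samir" as what the sentence is about — the topic.
The remainder of the clause is the comment (what is said about the topic).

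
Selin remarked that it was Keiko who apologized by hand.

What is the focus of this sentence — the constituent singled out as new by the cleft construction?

In an it-cleft "It was X that/who ...", the clefted constituent X is the focus; the that/who-clause expresses the presupposed open proposition.
Here the focus is "Keiko". The backgrounded (presupposed) material includes "by hand".

Keiko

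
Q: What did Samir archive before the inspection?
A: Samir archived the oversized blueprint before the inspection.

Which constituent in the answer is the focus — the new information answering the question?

The wh-word "what" asks about the direct object.
In the answer, "Samir" and "before the inspection" are given — repeated from the question.
The constituent filling the direct object gap is "the oversized blueprint"; that is the focus and would carry nuclear stress.

the oversized blueprint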